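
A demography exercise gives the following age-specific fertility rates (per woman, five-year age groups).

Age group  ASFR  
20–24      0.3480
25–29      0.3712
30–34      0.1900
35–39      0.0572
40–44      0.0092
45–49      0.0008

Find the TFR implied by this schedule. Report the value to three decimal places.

Sum of ASFRs = 0.3480 + 0.3712 + 0.1900 + 0.0572 + 0.0092 + 0.0008 = 0.9764
TFR = 5 × 0.9764 = 4.882

4.882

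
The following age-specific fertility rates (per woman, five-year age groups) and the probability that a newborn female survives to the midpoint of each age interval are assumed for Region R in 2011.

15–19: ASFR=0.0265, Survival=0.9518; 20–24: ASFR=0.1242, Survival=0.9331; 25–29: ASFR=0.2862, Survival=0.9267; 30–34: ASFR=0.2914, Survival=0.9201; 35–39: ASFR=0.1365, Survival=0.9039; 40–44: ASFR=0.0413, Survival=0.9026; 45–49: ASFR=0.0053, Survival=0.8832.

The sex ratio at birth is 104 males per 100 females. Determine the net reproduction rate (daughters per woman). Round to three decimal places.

Proportion female at birth = 100 / (100 + 104) = 0.49020.
Per-age-group product (5 × ASFR × survival probability):
  15–19: 5 × 0.0265 × 0.9518 = 0.12611
  20–24: 5 × 0.1242 × 0.9331 = 0.57946
  25–29: 5 × 0.2862 × 0.9267 = 1.32611
  30–34: 5 × 0.2914 × 0.9201 = 1.34059
  35–39: 5 × 0.1365 × 0.9039 = 0.61691
  40–44: 5 × 0.0413 × 0.9026 = 0.18639
  45–49: 5 × 0.0053 × 0.8832 = 0.02340
Sum = 4.19897
NRR = 0.49020 × 4.19897 = 2.05834
With NRR above 1 the population is above replacement fertility.

2.058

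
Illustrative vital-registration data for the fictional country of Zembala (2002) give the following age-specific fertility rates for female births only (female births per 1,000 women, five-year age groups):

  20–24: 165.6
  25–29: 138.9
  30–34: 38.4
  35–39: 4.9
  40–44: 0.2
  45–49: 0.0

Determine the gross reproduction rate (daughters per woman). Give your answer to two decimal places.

1.74

Sum of female ASFRs = 165.6 + 138.9 + 38.4 + 4.9 + 0.2 + 0.0 = 348.0
GRR = 5 × 348.0 / 1000 = 1.74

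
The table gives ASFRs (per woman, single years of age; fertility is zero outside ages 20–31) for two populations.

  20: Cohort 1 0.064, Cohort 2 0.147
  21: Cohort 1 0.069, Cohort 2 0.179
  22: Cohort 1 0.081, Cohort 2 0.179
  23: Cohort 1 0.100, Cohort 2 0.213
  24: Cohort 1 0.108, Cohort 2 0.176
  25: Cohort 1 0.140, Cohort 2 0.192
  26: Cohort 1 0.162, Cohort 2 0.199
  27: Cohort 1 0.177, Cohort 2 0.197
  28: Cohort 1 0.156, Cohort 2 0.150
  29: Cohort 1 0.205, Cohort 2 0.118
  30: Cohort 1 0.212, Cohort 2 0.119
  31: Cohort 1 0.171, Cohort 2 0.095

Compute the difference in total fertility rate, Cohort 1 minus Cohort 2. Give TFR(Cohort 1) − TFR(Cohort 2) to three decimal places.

-0.319

Cohort 1:
  Sum of ASFRs = 0.064 + 0.069 + 0.081 + 0.100 + 0.108 + 0.140 + 0.162 + 0.177 + 0.156 + 0.205 + 0.212 + 0.171 = 1.645
  TFR = 1.645
Cohort 2:
  Sum of ASFRs = 0.147 + 0.179 + 0.179 + 0.213 + 0.176 + 0.192 + 0.199 + 0.197 + 0.150 + 0.118 + 0.119 + 0.095 = 1.964
  TFR = 1.964
Difference = 1.645 − 1.964 = -0.319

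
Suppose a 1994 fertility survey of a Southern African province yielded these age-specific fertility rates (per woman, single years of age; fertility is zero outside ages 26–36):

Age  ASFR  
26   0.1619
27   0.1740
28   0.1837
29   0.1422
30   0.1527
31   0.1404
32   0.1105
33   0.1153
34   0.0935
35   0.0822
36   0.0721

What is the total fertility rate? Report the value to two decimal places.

1.43

Sum of ASFRs = 0.1619 + 0.1740 + 0.1837 + 0.1422 + 0.1527 + 0.1404 + 0.1105 + 0.1153 + 0.0935 + 0.0822 + 0.0721 = 1.4285
TFR = 1.4285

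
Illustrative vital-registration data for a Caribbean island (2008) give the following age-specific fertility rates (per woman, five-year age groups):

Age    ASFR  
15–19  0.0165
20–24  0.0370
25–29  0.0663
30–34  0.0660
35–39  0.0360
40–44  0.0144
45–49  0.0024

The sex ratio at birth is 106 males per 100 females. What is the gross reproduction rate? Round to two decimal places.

Proportion female at birth = 100 / (100 + 106) = 0.48544.
Sum of ASFRs = 0.0165 + 0.0370 + 0.0663 + 0.0660 + 0.0360 + 0.0144 + 0.0024 = 0.2386
TFR = 5 × 0.2386 = 1.193
GRR = 0.48544 × 1.193 = 0.57913

0.58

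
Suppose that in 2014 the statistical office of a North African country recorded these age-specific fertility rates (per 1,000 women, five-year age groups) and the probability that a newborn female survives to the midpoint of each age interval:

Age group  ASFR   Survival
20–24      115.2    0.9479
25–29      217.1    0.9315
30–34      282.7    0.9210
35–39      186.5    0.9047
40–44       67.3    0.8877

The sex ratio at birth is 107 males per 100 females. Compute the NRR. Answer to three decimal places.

1.933

Proportion female at birth = 100 / (100 + 107) = 0.48309.
Per-age-group product (5 × ASFR × survival probability):
  20–24: 5 × 115.2/1000 × 0.9479 = 0.54599
  25–29: 5 × 217.1/1000 × 0.9315 = 1.01114
  30–34: 5 × 282.7/1000 × 0.9210 = 1.30183
  35–39: 5 × 186.5/1000 × 0.9047 = 0.84363
  40–44: 5 × 67.3/1000 × 0.8877 = 0.29871
Sum = 4.00130
NRR = 0.48309 × 4.00130 = 1.93299
NRR > 1, so each generation more than replaces itself.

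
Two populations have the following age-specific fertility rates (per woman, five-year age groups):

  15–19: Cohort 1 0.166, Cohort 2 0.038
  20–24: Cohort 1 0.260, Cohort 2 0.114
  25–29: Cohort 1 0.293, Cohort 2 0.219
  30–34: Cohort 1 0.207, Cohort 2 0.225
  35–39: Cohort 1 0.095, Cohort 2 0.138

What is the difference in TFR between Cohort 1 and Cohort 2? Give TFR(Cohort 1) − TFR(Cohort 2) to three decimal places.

Cohort 1:
  Sum of ASFRs = 0.166 + 0.260 + 0.293 + 0.207 + 0.095 = 1.021
  TFR = 5 × 1.021 = 5.105
Cohort 2:
  Sum of ASFRs = 0.038 + 0.114 + 0.219 + 0.225 + 0.138 = 0.734
  TFR = 5 × 0.734 = 3.67
Difference = 5.105 − 3.67 = 1.435

1.435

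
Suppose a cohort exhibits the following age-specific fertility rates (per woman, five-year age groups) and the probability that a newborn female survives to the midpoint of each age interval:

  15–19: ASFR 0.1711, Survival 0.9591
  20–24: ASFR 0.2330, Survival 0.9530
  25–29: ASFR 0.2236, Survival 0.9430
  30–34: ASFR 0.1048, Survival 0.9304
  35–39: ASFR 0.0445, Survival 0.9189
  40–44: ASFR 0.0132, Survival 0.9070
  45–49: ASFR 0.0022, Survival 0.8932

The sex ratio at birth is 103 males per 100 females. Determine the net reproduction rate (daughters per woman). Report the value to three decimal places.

1.846

Proportion female at birth = 100 / (100 + 103) = 0.49261.
Per-age-group product (5 × ASFR × survival probability):
  15–19: 5 × 0.1711 × 0.9591 = 0.82051
  20–24: 5 × 0.2330 × 0.9530 = 1.11025
  25–29: 5 × 0.2236 × 0.9430 = 1.05427
  30–34: 5 × 0.1048 × 0.9304 = 0.48753
  35–39: 5 × 0.0445 × 0.9189 = 0.20446
  40–44: 5 × 0.0132 × 0.9070 = 0.05986
  45–49: 5 × 0.0022 × 0.8932 = 0.00983
Sum = 3.74671
NRR = 0.49261 × 3.74671 = 1.84567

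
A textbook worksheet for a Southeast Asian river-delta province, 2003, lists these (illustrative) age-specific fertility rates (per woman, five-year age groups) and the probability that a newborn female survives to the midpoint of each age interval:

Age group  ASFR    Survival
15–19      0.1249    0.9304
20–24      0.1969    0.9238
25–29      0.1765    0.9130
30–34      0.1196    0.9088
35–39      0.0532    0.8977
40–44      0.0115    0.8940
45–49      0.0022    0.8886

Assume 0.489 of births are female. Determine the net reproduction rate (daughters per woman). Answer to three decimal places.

Proportion female at birth = 0.489.
Survival-weighted fertility by age (5·fₓ·Sₓ):
  15–19: 5 × 0.1249 × 0.9304 = 0.58103
  20–24: 5 × 0.1969 × 0.9238 = 0.90948
  25–29: 5 × 0.1765 × 0.9130 = 0.80572
  30–34: 5 × 0.1196 × 0.9088 = 0.54346
  35–39: 5 × 0.0532 × 0.8977 = 0.23879
  40–44: 5 × 0.0115 × 0.8940 = 0.05141
  45–49: 5 × 0.0022 × 0.8886 = 0.00977
Sum = 3.13966
NRR = 0.489 × 3.13966 = 1.53529

1.535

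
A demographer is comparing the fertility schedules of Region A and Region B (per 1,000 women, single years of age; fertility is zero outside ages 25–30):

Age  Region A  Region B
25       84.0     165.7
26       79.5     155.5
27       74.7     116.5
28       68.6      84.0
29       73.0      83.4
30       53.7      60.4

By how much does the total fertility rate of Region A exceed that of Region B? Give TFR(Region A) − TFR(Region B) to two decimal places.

-0.23

Region A:
  Sum of ASFRs = 84.0 + 79.5 + 74.7 + 68.6 + 73.0 + 53.7 = 433.5
  TFR = 433.5 / 1000 = 0.4335
Region B:
  Sum of ASFRs = 165.7 + 155.5 + 116.5 + 84.0 + 83.4 + 60.4 = 665.5
  TFR = 665.5 / 1000 = 0.6655
Difference = 0.4335 − 0.6655 = -0.232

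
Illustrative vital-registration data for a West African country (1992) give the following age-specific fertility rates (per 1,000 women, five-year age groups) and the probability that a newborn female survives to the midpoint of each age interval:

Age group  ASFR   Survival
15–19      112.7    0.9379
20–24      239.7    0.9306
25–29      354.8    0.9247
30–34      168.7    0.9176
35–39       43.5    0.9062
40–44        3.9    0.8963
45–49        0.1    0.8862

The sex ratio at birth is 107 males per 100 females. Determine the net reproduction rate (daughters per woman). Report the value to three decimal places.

Proportion female at birth = 100 / (100 + 107) = 0.48309.
Survival-weighted fertility by age (5·fₓ·Sₓ):
  15–19: 5 × 112.7/1000 × 0.9379 = 0.52851
  20–24: 5 × 239.7/1000 × 0.9306 = 1.11532
  25–29: 5 × 354.8/1000 × 0.9247 = 1.64042
  30–34: 5 × 168.7/1000 × 0.9176 = 0.77400
  35–39: 5 × 43.5/1000 × 0.9062 = 0.19710
  40–44: 5 × 3.9/1000 × 0.8963 = 0.01748
  45–49: 5 × 0.1/1000 × 0.8862 = 0.00044
Sum = 4.27327
NRR = 0.48309 × 4.27327 = 2.06437

2.064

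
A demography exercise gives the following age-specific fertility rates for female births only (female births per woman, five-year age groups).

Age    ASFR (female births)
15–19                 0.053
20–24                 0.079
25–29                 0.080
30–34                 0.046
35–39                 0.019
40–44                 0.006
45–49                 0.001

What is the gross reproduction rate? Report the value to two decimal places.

Sum of female ASFRs = 0.053 + 0.079 + 0.080 + 0.046 + 0.019 + 0.006 + 0.001 = 0.284
GRR = 5 × 0.284 = 1.42

1.42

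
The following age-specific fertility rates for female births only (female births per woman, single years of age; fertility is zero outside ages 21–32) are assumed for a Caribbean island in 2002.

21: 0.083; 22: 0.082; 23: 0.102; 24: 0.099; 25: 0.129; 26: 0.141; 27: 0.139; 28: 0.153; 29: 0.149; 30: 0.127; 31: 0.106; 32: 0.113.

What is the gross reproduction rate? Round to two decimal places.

1.42

Sum of female ASFRs = 0.083 + 0.082 + 0.102 + 0.099 + 0.129 + 0.141 + 0.139 + 0.153 + 0.149 + 0.127 + 0.106 + 0.113 = 1.423
GRR = 1.423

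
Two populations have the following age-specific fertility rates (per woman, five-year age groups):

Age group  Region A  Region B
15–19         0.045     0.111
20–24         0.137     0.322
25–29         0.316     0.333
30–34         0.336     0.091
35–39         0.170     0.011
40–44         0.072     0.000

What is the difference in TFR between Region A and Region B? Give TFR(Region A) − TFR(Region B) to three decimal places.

Region A:
  Sum of ASFRs = 0.045 + 0.137 + 0.316 + 0.336 + 0.170 + 0.072 = 1.076
  TFR = 5 × 1.076 = 5.38
Region B:
  Sum of ASFRs = 0.111 + 0.322 + 0.333 + 0.091 + 0.011 + 0.000 = 0.868
  TFR = 5 × 0.868 = 4.34
Difference = 5.38 − 4.34 = 1.04

1.040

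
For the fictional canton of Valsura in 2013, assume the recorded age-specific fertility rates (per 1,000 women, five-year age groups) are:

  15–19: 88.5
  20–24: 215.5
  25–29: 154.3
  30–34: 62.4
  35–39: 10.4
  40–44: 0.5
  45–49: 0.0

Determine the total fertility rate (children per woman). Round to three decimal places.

Sum of ASFRs = 88.5 + 215.5 + 154.3 + 62.4 + 10.4 + 0.5 + 0.0 = 531.6
TFR = 5 × 531.6 / 1000 = 2.658

2.658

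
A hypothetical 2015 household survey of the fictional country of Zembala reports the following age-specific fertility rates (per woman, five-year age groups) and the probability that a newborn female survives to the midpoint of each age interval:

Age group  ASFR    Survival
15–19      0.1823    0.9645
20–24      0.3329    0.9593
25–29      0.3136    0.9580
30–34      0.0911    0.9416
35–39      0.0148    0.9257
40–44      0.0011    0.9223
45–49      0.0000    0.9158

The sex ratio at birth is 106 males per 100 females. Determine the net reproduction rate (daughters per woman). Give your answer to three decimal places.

Proportion female at birth = 100 / (100 + 106) = 0.48544.
Each age group contributes 5 × ASFR × survival:
  15–19: 5 × 0.1823 × 0.9645 = 0.87914
  20–24: 5 × 0.3329 × 0.9593 = 1.59675
  25–29: 5 × 0.3136 × 0.9580 = 1.50214
  30–34: 5 × 0.0911 × 0.9416 = 0.42890
  35–39: 5 × 0.0148 × 0.9257 = 0.06850
  40–44: 5 × 0.0011 × 0.9223 = 0.00507
  45–49: 5 × 0.0000 × 0.9158 = 0.00000
Sum = 4.48050
NRR = 0.48544 × 4.48050 = 2.17501
An NRR exceeding 1 indicates intrinsic growth under these rates.

2.175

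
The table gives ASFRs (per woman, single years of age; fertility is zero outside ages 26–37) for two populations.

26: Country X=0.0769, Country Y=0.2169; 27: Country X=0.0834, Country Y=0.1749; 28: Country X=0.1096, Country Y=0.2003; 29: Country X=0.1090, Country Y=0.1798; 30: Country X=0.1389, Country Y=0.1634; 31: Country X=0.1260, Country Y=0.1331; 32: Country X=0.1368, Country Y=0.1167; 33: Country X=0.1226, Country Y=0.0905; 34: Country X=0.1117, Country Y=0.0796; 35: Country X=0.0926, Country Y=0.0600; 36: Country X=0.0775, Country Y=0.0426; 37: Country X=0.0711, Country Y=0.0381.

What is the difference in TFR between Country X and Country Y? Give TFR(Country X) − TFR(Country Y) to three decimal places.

-0.240

Country X:
  Sum of ASFRs = 0.0769 + 0.0834 + 0.1096 + 0.1090 + 0.1389 + 0.1260 + 0.1368 + 0.1226 + 0.1117 + 0.0926 + 0.0775 + 0.0711 = 1.2561
  TFR = 1.2561
Country Y:
  Sum of ASFRs = 0.2169 + 0.1749 + 0.2003 + 0.1798 + 0.1634 + 0.1331 + 0.1167 + 0.0905 + 0.0796 + 0.0600 + 0.0426 + 0.0381 = 1.4959
  TFR = 1.4959
Difference = 1.2561 − 1.4959 = -0.2398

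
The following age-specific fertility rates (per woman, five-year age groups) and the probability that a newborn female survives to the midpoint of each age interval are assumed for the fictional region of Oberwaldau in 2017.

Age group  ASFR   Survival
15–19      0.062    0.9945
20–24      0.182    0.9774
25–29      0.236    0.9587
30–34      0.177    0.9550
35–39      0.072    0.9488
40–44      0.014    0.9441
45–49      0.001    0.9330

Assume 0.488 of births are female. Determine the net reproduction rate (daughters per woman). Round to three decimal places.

1.750

Proportion female at birth = 0.488.
Survival-weighted fertility by age (5·fₓ·Sₓ):
  15–19: 5 × 0.062 × 0.9945 = 0.30830
  20–24: 5 × 0.182 × 0.9774 = 0.88943
  25–29: 5 × 0.236 × 0.9587 = 1.13127
  30–34: 5 × 0.177 × 0.9550 = 0.84518
  35–39: 5 × 0.072 × 0.9488 = 0.34157
  40–44: 5 × 0.014 × 0.9441 = 0.06609
  45–49: 5 × 0.001 × 0.9330 = 0.00467
Sum = 3.58651
NRR = 0.488 × 3.58651 = 1.75022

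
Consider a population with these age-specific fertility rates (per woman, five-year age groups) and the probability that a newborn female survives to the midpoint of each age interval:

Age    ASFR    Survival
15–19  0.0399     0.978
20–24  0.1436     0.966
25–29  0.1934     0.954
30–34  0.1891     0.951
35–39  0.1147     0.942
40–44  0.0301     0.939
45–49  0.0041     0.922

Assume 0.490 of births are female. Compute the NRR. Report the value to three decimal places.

Proportion female at birth = 0.490.
Each age group contributes 5 × ASFR × survival:
  15–19: 5 × 0.0399 × 0.978 = 0.19511
  20–24: 5 × 0.1436 × 0.966 = 0.69359
  25–29: 5 × 0.1934 × 0.954 = 0.92252
  30–34: 5 × 0.1891 × 0.951 = 0.89917
  35–39: 5 × 0.1147 × 0.942 = 0.54024
  40–44: 5 × 0.0301 × 0.939 = 0.14132
  45–49: 5 × 0.0041 × 0.922 = 0.01890
Sum = 3.41085
NRR = 0.490 × 3.41085 = 1.67132
An NRR exceeding 1 indicates intrinsic growth under these rates.

1.671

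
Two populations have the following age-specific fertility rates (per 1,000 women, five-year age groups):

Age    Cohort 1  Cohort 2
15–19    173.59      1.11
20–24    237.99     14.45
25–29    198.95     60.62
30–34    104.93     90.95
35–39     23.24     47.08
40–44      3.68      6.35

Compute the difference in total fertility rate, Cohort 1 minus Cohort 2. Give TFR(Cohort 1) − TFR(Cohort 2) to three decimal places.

2.609

Cohort 1:
  Sum of ASFRs = 173.59 + 237.99 + 198.95 + 104.93 + 23.24 + 3.68 = 742.38
  TFR = 5 × 742.38 / 1000 = 3.7119
Cohort 2:
  Sum of ASFRs = 1.11 + 14.45 + 60.62 + 90.95 + 47.08 + 6.35 = 220.56
  TFR = 5 × 220.56 / 1000 = 1.1028
Difference = 3.7119 − 1.1028 = 2.6091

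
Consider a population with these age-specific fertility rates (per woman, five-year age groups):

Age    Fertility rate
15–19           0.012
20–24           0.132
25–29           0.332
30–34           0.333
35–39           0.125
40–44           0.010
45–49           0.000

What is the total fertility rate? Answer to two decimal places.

Sum of ASFRs = 0.012 + 0.132 + 0.332 + 0.333 + 0.125 + 0.010 + 0.000 = 0.944
TFR = 5 × 0.944 = 4.72

4.72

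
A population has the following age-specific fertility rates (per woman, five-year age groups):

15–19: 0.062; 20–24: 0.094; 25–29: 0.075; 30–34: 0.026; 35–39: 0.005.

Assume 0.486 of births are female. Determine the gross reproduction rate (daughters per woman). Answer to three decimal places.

Proportion female at birth = 0.486.
Sum of ASFRs = 0.062 + 0.094 + 0.075 + 0.026 + 0.005 = 0.262
TFR = 5 × 0.262 = 1.31
GRR = 0.486 × 1.31 = 0.63666

0.637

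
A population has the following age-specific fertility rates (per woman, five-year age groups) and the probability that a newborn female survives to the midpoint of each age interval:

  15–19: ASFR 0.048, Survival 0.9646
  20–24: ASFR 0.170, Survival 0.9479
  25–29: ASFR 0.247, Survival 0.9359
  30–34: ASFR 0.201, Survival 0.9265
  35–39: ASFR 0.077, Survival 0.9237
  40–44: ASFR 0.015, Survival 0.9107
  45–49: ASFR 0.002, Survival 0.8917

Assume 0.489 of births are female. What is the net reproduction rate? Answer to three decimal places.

Proportion female at birth = 0.489.
Each age group contributes 5 × ASFR × survival:
  15–19: 5 × 0.048 × 0.9646 = 0.23150
  20–24: 5 × 0.170 × 0.9479 = 0.80572
  25–29: 5 × 0.247 × 0.9359 = 1.15584
  30–34: 5 × 0.201 × 0.9265 = 0.93113
  35–39: 5 × 0.077 × 0.9237 = 0.35562
  40–44: 5 × 0.015 × 0.9107 = 0.06830
  45–49: 5 × 0.002 × 0.8917 = 0.00892
Sum = 3.55703
NRR = 0.489 × 3.55703 = 1.73939

1.739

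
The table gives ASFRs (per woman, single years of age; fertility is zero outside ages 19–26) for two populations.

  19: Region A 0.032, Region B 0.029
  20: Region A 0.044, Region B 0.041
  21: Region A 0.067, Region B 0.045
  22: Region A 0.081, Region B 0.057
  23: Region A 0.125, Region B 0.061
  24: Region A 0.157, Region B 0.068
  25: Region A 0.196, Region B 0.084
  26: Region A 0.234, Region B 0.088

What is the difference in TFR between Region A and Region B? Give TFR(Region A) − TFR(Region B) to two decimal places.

Region A:
  Sum of ASFRs = 0.032 + 0.044 + 0.067 + 0.081 + 0.125 + 0.157 + 0.196 + 0.234 = 0.936
  TFR = 0.936
Region B:
  Sum of ASFRs = 0.029 + 0.041 + 0.045 + 0.057 + 0.061 + 0.068 + 0.084 + 0.088 = 0.473
  TFR = 0.473
Difference = 0.936 − 0.473 = 0.463

0.46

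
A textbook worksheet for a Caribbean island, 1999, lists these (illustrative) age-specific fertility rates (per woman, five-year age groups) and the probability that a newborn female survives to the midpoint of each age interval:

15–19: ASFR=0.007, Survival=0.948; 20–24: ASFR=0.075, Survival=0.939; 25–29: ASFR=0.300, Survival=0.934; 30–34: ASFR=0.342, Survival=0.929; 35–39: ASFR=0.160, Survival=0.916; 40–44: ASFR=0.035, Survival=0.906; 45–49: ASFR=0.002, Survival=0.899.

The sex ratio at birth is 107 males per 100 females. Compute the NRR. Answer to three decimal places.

Proportion female at birth = 100 / (100 + 107) = 0.48309.
Survival-weighted fertility by age (5·fₓ·Sₓ):
  15–19: 5 × 0.007 × 0.948 = 0.03318
  20–24: 5 × 0.075 × 0.939 = 0.35213
  25–29: 5 × 0.300 × 0.934 = 1.40100
  30–34: 5 × 0.342 × 0.929 = 1.58859
  35–39: 5 × 0.160 × 0.916 = 0.73280
  40–44: 5 × 0.035 × 0.906 = 0.15855
  45–49: 5 × 0.002 × 0.899 = 0.00899
Sum = 4.27524
NRR = 0.48309 × 4.27524 = 2.06533

2.065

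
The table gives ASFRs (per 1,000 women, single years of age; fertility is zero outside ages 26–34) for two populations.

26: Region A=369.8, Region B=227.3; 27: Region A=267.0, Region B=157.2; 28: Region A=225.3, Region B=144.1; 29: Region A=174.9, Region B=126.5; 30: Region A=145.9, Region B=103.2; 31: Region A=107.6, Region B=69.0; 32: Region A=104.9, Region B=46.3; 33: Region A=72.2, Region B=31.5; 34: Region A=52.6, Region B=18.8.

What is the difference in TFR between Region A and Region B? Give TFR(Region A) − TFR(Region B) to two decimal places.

Region A:
  Sum of ASFRs = 369.8 + 267.0 + 225.3 + 174.9 + 145.9 + 107.6 + 104.9 + 72.2 + 52.6 = 1520.2
  TFR = 1520.2 / 1000 = 1.5202
Region B:
  Sum of ASFRs = 227.3 + 157.2 + 144.1 + 126.5 + 103.2 + 69.0 + 46.3 + 31.5 + 18.8 = 923.9
  TFR = 923.9 / 1000 = 0.9239
Difference = 1.5202 − 0.9239 = 0.5963

0.60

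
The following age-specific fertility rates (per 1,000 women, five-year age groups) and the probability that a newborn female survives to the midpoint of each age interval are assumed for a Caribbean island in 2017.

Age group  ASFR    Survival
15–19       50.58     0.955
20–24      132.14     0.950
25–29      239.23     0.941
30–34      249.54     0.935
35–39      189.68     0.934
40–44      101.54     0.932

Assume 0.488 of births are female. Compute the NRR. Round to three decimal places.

Proportion female at birth = 0.488.
Each age group contributes 5 × ASFR × survival:
  15–19: 5 × 50.58/1000 × 0.955 = 0.24152
  20–24: 5 × 132.14/1000 × 0.950 = 0.62767
  25–29: 5 × 239.23/1000 × 0.941 = 1.12558
  30–34: 5 × 249.54/1000 × 0.935 = 1.16660
  35–39: 5 × 189.68/1000 × 0.934 = 0.88581
  40–44: 5 × 101.54/1000 × 0.932 = 0.47318
Sum = 4.52036
NRR = 0.488 × 4.52036 = 2.20594
With NRR above 1 the population is above replacement fertility.

2.206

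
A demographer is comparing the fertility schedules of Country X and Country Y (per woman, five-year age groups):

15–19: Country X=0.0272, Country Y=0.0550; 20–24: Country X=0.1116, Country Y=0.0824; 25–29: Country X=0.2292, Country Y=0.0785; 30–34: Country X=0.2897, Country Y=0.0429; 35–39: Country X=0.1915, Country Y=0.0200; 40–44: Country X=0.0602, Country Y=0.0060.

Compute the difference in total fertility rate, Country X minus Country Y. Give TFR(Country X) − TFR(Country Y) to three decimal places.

3.123

Country X:
  Sum of ASFRs = 0.0272 + 0.1116 + 0.2292 + 0.2897 + 0.1915 + 0.0602 = 0.9094
  TFR = 5 × 0.9094 = 4.547
Country Y:
  Sum of ASFRs = 0.0550 + 0.0824 + 0.0785 + 0.0429 + 0.0200 + 0.0060 = 0.2848
  TFR = 5 × 0.2848 = 1.424
Difference = 4.547 − 1.424 = 3.123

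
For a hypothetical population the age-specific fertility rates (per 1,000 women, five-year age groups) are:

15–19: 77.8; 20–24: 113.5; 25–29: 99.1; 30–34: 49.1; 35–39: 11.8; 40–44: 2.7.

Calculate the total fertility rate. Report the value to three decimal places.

1.770

Sum of ASFRs = 77.8 + 113.5 + 99.1 + 49.1 + 11.8 + 2.7 = 354.0
TFR = 5 × 354.0 / 1000 = 1.77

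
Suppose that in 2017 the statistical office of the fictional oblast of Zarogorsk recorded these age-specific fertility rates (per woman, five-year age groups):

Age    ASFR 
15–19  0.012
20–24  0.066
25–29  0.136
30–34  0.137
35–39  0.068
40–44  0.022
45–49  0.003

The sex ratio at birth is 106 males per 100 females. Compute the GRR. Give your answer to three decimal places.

Proportion female at birth = 100 / (100 + 106) = 0.48544.
Sum of ASFRs = 0.012 + 0.066 + 0.136 + 0.137 + 0.068 + 0.022 + 0.003 = 0.444
TFR = 5 × 0.444 = 2.22
GRR = 0.48544 × 2.22 = 1.07768

1.078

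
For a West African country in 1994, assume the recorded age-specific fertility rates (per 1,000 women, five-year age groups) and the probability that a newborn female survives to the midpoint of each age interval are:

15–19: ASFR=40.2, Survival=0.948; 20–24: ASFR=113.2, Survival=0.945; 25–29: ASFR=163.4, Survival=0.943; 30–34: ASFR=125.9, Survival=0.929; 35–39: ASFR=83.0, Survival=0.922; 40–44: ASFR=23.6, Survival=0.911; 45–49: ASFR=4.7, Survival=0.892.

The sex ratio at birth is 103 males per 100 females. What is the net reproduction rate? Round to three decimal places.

1.277

Proportion female at birth = 100 / (100 + 103) = 0.49261.
Survival-weighted fertility by age (5·fₓ·Sₓ):
  15–19: 5 × 40.2/1000 × 0.948 = 0.19055
  20–24: 5 × 113.2/1000 × 0.945 = 0.53487
  25–29: 5 × 163.4/1000 × 0.943 = 0.77043
  30–34: 5 × 125.9/1000 × 0.929 = 0.58481
  35–39: 5 × 83.0/1000 × 0.922 = 0.38263
  40–44: 5 × 23.6/1000 × 0.911 = 0.10750
  45–49: 5 × 4.7/1000 × 0.892 = 0.02096
Sum = 2.59175
NRR = 0.49261 × 2.59175 = 1.27672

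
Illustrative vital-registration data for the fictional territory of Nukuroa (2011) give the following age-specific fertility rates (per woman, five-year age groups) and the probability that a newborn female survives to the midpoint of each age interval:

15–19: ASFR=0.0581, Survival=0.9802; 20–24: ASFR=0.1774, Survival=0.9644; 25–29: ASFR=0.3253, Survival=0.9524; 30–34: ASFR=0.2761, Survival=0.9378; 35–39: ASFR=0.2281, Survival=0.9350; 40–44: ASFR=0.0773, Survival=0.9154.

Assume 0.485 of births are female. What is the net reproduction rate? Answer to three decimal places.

Proportion female at birth = 0.485.
Each age group contributes 5 × ASFR × survival:
  15–19: 5 × 0.0581 × 0.9802 = 0.28475
  20–24: 5 × 0.1774 × 0.9644 = 0.85542
  25–29: 5 × 0.3253 × 0.9524 = 1.54908
  30–34: 5 × 0.2761 × 0.9378 = 1.29463
  35–39: 5 × 0.2281 × 0.9350 = 1.06637
  40–44: 5 × 0.0773 × 0.9154 = 0.35380
Sum = 5.40405
NRR = 0.485 × 5.40405 = 2.62096
An NRR exceeding 1 indicates intrinsic growth under these rates.

2.621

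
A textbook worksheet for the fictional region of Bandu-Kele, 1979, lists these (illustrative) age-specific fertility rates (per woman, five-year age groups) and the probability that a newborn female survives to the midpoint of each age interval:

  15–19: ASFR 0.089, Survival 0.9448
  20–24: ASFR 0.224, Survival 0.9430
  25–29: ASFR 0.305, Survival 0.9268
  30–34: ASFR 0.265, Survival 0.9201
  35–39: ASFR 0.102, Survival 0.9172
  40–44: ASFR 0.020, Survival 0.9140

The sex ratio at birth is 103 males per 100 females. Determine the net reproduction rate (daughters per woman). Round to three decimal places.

Proportion female at birth = 100 / (100 + 103) = 0.49261.
Survival-weighted fertility by age (5·fₓ·Sₓ):
  15–19: 5 × 0.089 × 0.9448 = 0.42044
  20–24: 5 × 0.224 × 0.9430 = 1.05616
  25–29: 5 × 0.305 × 0.9268 = 1.41337
  30–34: 5 × 0.265 × 0.9201 = 1.21913
  35–39: 5 × 0.102 × 0.9172 = 0.46777
  40–44: 5 × 0.020 × 0.9140 = 0.09140
Sum = 4.66827
NRR = 0.49261 × 4.66827 = 2.29964
NRR > 1, so each generation more than replaces itself.

2.300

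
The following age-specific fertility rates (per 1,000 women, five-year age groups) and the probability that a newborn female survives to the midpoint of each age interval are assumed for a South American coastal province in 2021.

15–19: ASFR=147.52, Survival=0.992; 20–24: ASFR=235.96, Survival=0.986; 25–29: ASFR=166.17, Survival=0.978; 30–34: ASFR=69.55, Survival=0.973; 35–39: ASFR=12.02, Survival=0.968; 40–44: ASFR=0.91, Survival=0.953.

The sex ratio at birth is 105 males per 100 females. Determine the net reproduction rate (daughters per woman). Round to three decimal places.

Proportion female at birth = 100 / (100 + 105) = 0.48780.
Survival-weighted fertility by age (5·fₓ·Sₓ):
  15–19: 5 × 147.52/1000 × 0.992 = 0.73170
  20–24: 5 × 235.96/1000 × 0.986 = 1.16328
  25–29: 5 × 166.17/1000 × 0.978 = 0.81257
  30–34: 5 × 69.55/1000 × 0.973 = 0.33836
  35–39: 5 × 12.02/1000 × 0.968 = 0.05818
  40–44: 5 × 0.91/1000 × 0.953 = 0.00434
Sum = 3.10843
NRR = 0.48780 × 3.10843 = 1.51629
With NRR above 1 the population is above replacement fertility.

1.516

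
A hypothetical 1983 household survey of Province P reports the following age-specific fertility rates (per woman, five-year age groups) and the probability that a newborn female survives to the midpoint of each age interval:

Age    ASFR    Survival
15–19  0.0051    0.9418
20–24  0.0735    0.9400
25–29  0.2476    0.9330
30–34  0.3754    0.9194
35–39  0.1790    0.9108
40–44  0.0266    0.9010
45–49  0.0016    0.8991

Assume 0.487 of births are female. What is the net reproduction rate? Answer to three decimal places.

2.042

Proportion female at birth = 0.487.
Per-age-group product (5 × ASFR × survival probability):
  15–19: 5 × 0.0051 × 0.9418 = 0.02402
  20–24: 5 × 0.0735 × 0.9400 = 0.34545
  25–29: 5 × 0.2476 × 0.9330 = 1.15505
  30–34: 5 × 0.3754 × 0.9194 = 1.72571
  35–39: 5 × 0.1790 × 0.9108 = 0.81517
  40–44: 5 × 0.0266 × 0.9010 = 0.11983
  45–49: 5 × 0.0016 × 0.8991 = 0.00719
Sum = 4.19242
NRR = 0.487 × 4.19242 = 2.04171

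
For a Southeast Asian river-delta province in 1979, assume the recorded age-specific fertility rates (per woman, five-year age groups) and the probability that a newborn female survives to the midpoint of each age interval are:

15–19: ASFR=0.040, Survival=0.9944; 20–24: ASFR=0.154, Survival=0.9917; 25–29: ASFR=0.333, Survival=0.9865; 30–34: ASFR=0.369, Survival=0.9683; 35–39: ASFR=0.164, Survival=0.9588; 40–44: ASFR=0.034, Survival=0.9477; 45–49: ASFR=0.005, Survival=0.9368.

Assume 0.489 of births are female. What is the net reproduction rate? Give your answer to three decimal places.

2.622

Proportion female at birth = 0.489.
Each age group contributes 5 × ASFR × survival:
  15–19: 5 × 0.040 × 0.9944 = 0.19888
  20–24: 5 × 0.154 × 0.9917 = 0.76361
  25–29: 5 × 0.333 × 0.9865 = 1.64252
  30–34: 5 × 0.369 × 0.9683 = 1.78651
  35–39: 5 × 0.164 × 0.9588 = 0.78622
  40–44: 5 × 0.034 × 0.9477 = 0.16111
  45–49: 5 × 0.005 × 0.9368 = 0.02342
Sum = 5.36227
NRR = 0.489 × 5.36227 = 2.62215
An NRR exceeding 1 indicates intrinsic growth under these rates.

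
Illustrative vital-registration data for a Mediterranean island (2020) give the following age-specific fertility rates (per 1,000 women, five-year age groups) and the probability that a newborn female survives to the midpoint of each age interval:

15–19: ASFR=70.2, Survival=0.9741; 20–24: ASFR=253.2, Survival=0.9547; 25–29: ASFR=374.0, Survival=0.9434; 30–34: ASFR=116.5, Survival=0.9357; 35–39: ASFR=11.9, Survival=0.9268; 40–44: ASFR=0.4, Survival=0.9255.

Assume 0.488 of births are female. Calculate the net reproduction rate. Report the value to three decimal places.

Proportion female at birth = 0.488.
Weighting each age-specific rate by interval width and survival:
  15–19: 5 × 70.2/1000 × 0.9741 = 0.34191
  20–24: 5 × 253.2/1000 × 0.9547 = 1.20865
  25–29: 5 × 374.0/1000 × 0.9434 = 1.76416
  30–34: 5 × 116.5/1000 × 0.9357 = 0.54505
  35–39: 5 × 11.9/1000 × 0.9268 = 0.05514
  40–44: 5 × 0.4/1000 × 0.9255 = 0.00185
Sum = 3.91676
NRR = 0.488 × 3.91676 = 1.91138

1.911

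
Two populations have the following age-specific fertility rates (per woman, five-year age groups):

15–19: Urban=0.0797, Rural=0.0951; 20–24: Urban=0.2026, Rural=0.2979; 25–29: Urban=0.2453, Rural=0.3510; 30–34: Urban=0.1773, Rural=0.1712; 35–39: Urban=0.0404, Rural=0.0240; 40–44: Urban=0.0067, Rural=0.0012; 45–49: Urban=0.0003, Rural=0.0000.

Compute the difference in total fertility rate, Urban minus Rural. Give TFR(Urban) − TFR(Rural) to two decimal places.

Urban:
  Sum of ASFRs = 0.0797 + 0.2026 + 0.2453 + 0.1773 + 0.0404 + 0.0067 + 0.0003 = 0.7523
  TFR = 5 × 0.7523 = 3.7615
Rural:
  Sum of ASFRs = 0.0951 + 0.2979 + 0.3510 + 0.1712 + 0.0240 + 0.0012 + 0.0000 = 0.9404
  TFR = 5 × 0.9404 = 4.702
Difference = 3.7615 − 4.702 = -0.9405

-0.94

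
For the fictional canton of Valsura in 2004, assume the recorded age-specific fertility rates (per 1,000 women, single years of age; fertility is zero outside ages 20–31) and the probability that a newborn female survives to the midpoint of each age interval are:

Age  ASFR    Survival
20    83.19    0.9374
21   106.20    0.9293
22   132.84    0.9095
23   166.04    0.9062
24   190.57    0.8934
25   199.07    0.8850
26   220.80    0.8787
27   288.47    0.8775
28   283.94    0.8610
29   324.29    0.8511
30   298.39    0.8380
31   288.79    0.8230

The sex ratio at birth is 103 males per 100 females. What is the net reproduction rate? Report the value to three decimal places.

1.108

Proportion female at birth = 100 / (100 + 103) = 0.49261.
Weighting each age-specific rate by interval width and survival:
  20: 1 × 83.19/1000 × 0.9374 = 0.07798
  21: 1 × 106.20/1000 × 0.9293 = 0.09869
  22: 1 × 132.84/1000 × 0.9095 = 0.12082
  23: 1 × 166.04/1000 × 0.9062 = 0.15047
  24: 1 × 190.57/1000 × 0.8934 = 0.17026
  25: 1 × 199.07/1000 × 0.8850 = 0.17618
  26: 1 × 220.80/1000 × 0.8787 = 0.19402
  27: 1 × 288.47/1000 × 0.8775 = 0.25313
  28: 1 × 283.94/1000 × 0.8610 = 0.24447
  29: 1 × 324.29/1000 × 0.8511 = 0.27600
  30: 1 × 298.39/1000 × 0.8380 = 0.25005
  31: 1 × 288.79/1000 × 0.8230 = 0.23767
Sum = 2.24974
NRR = 0.49261 × 2.24974 = 1.10824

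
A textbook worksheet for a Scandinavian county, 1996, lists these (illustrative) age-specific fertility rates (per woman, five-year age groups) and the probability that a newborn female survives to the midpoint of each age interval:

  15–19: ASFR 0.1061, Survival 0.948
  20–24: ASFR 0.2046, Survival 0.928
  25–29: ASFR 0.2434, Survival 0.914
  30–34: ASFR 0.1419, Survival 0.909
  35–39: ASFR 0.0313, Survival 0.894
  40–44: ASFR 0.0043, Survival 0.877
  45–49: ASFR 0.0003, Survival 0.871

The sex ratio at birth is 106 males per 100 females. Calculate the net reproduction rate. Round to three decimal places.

1.636

Proportion female at birth = 100 / (100 + 106) = 0.48544.
Weighting each age-specific rate by interval width and survival:
  15–19: 5 × 0.1061 × 0.948 = 0.50291
  20–24: 5 × 0.2046 × 0.928 = 0.94934
  25–29: 5 × 0.2434 × 0.914 = 1.11234
  30–34: 5 × 0.1419 × 0.909 = 0.64494
  35–39: 5 × 0.0313 × 0.894 = 0.13991
  40–44: 5 × 0.0043 × 0.877 = 0.01886
  45–49: 5 × 0.0003 × 0.871 = 0.00131
Sum = 3.36961
NRR = 0.48544 × 3.36961 = 1.63574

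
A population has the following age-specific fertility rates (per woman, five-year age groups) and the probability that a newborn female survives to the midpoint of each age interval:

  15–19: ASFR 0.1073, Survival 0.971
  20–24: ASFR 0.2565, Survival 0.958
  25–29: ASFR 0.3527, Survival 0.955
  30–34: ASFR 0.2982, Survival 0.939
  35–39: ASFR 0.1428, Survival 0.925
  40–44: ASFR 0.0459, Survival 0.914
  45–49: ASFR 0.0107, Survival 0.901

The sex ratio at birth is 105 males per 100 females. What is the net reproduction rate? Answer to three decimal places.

2.806

Proportion female at birth = 100 / (100 + 105) = 0.48780.
Survival-weighted fertility by age (5·fₓ·Sₓ):
  15–19: 5 × 0.1073 × 0.971 = 0.52094
  20–24: 5 × 0.2565 × 0.958 = 1.22864
  25–29: 5 × 0.3527 × 0.955 = 1.68414
  30–34: 5 × 0.2982 × 0.939 = 1.40005
  35–39: 5 × 0.1428 × 0.925 = 0.66045
  40–44: 5 × 0.0459 × 0.914 = 0.20976
  45–49: 5 × 0.0107 × 0.901 = 0.04820
Sum = 5.75218
NRR = 0.48780 × 5.75218 = 2.80591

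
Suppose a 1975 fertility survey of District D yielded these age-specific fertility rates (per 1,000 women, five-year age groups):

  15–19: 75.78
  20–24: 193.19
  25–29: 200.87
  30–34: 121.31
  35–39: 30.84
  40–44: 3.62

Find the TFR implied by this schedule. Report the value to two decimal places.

Sum of ASFRs = 75.78 + 193.19 + 200.87 + 121.31 + 30.84 + 3.62 = 625.61
TFR = 5 × 625.61 / 1000 = 3.12805

3.13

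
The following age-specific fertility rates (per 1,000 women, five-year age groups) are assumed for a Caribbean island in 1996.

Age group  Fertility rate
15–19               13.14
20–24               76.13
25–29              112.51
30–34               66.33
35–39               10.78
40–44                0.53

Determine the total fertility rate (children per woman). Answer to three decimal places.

1.397

Sum of ASFRs = 13.14 + 76.13 + 112.51 + 66.33 + 10.78 + 0.53 = 279.42
TFR = 5 × 279.42 / 1000 = 1.3971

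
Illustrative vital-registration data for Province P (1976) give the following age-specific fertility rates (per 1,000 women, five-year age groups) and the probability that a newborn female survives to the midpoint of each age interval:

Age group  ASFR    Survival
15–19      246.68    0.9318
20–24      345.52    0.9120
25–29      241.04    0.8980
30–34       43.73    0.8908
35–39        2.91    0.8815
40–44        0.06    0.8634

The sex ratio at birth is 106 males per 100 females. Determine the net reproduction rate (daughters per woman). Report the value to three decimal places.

Proportion female at birth = 100 / (100 + 106) = 0.48544.
Survival-weighted fertility by age (5·fₓ·Sₓ):
  15–19: 5 × 246.68/1000 × 0.9318 = 1.14928
  20–24: 5 × 345.52/1000 × 0.9120 = 1.57557
  25–29: 5 × 241.04/1000 × 0.8980 = 1.08227
  30–34: 5 × 43.73/1000 × 0.8908 = 0.19477
  35–39: 5 × 2.91/1000 × 0.8815 = 0.01283
  40–44: 5 × 0.06/1000 × 0.8634 = 0.00026
Sum = 4.01498
NRR = 0.48544 × 4.01498 = 1.94903
An NRR exceeding 1 indicates intrinsic growth under these rates.

1.949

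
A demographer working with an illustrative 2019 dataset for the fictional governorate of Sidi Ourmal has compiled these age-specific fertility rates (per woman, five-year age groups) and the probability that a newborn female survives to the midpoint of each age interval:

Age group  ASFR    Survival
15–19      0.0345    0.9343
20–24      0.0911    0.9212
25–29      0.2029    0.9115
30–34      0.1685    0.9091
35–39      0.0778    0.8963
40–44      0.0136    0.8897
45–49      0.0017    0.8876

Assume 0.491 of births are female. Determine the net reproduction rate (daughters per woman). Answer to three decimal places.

Proportion female at birth = 0.491.
Survival-weighted fertility by age (5·fₓ·Sₓ):
  15–19: 5 × 0.0345 × 0.9343 = 0.16117
  20–24: 5 × 0.0911 × 0.9212 = 0.41961
  25–29: 5 × 0.2029 × 0.9115 = 0.92472
  30–34: 5 × 0.1685 × 0.9091 = 0.76592
  35–39: 5 × 0.0778 × 0.8963 = 0.34866
  40–44: 5 × 0.0136 × 0.8897 = 0.06050
  45–49: 5 × 0.0017 × 0.8876 = 0.00754
Sum = 2.68812
NRR = 0.491 × 2.68812 = 1.31987

1.320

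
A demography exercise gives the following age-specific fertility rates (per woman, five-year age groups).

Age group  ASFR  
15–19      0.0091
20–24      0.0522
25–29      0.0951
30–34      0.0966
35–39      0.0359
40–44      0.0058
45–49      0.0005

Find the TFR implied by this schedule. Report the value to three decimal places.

Sum of ASFRs = 0.0091 + 0.0522 + 0.0951 + 0.0966 + 0.0359 + 0.0058 + 0.0005 = 0.2952
TFR = 5 × 0.2952 = 1.476

1.476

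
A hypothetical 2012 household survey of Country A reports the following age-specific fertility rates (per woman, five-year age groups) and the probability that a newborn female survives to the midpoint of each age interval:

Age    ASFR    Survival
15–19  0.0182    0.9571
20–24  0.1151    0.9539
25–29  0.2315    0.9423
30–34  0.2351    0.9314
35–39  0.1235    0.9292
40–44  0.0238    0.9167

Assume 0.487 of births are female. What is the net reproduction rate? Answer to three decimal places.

Proportion female at birth = 0.487.
Weighting each age-specific rate by interval width and survival:
  15–19: 5 × 0.0182 × 0.9571 = 0.08710
  20–24: 5 × 0.1151 × 0.9539 = 0.54897
  25–29: 5 × 0.2315 × 0.9423 = 1.09071
  30–34: 5 × 0.2351 × 0.9314 = 1.09486
  35–39: 5 × 0.1235 × 0.9292 = 0.57378
  40–44: 5 × 0.0238 × 0.9167 = 0.10909
Sum = 3.50451
NRR = 0.487 × 3.50451 = 1.70670
With NRR above 1 the population is above replacement fertility.

1.707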